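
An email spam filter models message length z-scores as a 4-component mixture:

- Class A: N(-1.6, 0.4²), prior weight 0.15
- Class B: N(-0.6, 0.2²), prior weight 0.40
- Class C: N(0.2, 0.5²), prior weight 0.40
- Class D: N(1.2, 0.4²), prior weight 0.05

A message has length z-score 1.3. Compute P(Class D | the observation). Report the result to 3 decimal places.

Apply Bayes' rule: the posterior for each component is proportional to its prior times its likelihood at x.
Evaluate each component's likelihood at the observed value:
  f_A = (1/(0.4·√(2π)))·exp(−(1.3−-1.6)²/(2·0.4²)) = 0.997356·exp(-26.28125) = 3.84634e-12
  f_B = (1/(0.2·√(2π)))·exp(−(1.3−-0.6)²/(2·0.2²)) = 1.994711·exp(-45.12500) = 5.03897e-20
  f_C = (1/(0.5·√(2π)))·exp(−(1.3−0.2)²/(2·0.5²)) = 0.797885·exp(-2.42000) = 0.0709492
  f_D = (1/(0.4·√(2π)))·exp(−(1.3−1.2)²/(2·0.4²)) = 0.997356·exp(-0.03125) = 0.96667
Weight by the priors:
  w_A·f_A = 0.15 × 3.84634e-12 = 5.76952e-13
  w_B·f_B = 0.40 × 5.03897e-20 = 2.01559e-20
  w_C·f_C = 0.40 × 0.0709492 = 0.0283797
  w_D·f_D = 0.05 × 0.96667 = 0.0483335
Denominator: 5.76952e-13 + 2.01559e-20 + 0.0283797 + 0.0483335 = 0.0767132
So the posterior for Class D is 0.0483335 / 0.0767132 ≈ 0.630.

0.630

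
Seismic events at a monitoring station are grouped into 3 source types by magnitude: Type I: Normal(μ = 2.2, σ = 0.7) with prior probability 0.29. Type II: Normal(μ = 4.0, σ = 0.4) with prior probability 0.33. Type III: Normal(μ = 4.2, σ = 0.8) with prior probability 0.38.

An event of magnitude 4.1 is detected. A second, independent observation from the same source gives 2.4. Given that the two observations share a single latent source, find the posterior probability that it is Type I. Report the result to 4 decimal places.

0.2310

By Bayes' theorem, P(k | x) = π_k f_k(x) / Σ_j π_j f_j(x).
Since both observations come from the same component, the likelihood for component k is f_k(x₁)·f_k(x₂).
  p_I = [(1/(0.7·√(2π)))·exp(−(4.1−2.2)²/(2·0.7²)) = 0.569918·exp(-3.68367) = 0.0143223] × [0.547124] = 0.00783608
  p_II = [(1/(0.4·√(2π)))·exp(−(4.1−4.0)²/(2·0.4²)) = 0.997356·exp(-0.03125) = 0.96667] × [0.000334576] = 0.000323424
  p_III = [(1/(0.8·√(2π)))·exp(−(4.1−4.2)²/(2·0.8²)) = 0.498678·exp(-0.00781) = 0.494797] × [0.0396746] = 0.0196309
Unnormalised posteriors:
  π_I·p_I = 0.29 × 0.00783608 = 0.00227246
  π_II·p_II = 0.33 × 0.000323424 = 0.00010673
  π_III·p_III = 0.38 × 0.0196309 = 0.00745973
Sum: 0.00227246 + 0.00010673 + 0.00745973 = 0.00983892
Responsibility of Type I: 0.00227246 / 0.00983892 ≈ 0.2310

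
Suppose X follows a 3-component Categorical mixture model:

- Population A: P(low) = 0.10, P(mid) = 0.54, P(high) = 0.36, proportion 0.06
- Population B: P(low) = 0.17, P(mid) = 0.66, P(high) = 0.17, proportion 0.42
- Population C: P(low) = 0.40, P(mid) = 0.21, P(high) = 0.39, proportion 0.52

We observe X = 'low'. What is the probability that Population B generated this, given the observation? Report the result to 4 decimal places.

0.2502

By Bayes' theorem, P(k | x) = π_k f_k(x) / Σ_j π_j f_j(x).
Evaluate each component's likelihood at the observed value:
  p_A = P(low | comp) = 0.10
  p_B = P(low | comp) = 0.17
  p_C = P(low | comp) = 0.40
Prior × likelihood for each component:
  π_A·p_A = 0.06 × 0.1 = 0.006
  π_B·p_B = 0.42 × 0.17 = 0.0714
  π_C·p_C = 0.52 × 0.4 = 0.208
Marginal: 0.006 + 0.0714 + 0.208 = 0.2854
Responsibility of Population B: 0.0714 / 0.2854 ≈ 0.2502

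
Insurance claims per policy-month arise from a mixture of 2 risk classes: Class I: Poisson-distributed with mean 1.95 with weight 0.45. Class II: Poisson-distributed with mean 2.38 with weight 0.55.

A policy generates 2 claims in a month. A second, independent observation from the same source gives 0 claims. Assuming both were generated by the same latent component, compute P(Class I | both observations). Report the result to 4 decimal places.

P(component k | x) = w_k·f_k(x) / marginal(x), where marginal(x) = Σ_j w_j·f_j(x).
Since both observations come from the same component, the likelihood for component k is f_k(x₁)·f_k(x₂).
  L_I = [0.270499] × [0.142274] = 0.0384849
  L_II = [0.262122] × [0.0925506] = 0.0242595
Multiply by the mixture weights:
  w_I·L_I = 0.45 × 0.0384849 = 0.0173182
  w_II·L_II = 0.55 × 0.0242595 = 0.0133427
Normaliser: 0.0173182 + 0.0133427 = 0.030661
P(Class I | x₁,x₂) ≈ 0.5648

0.5648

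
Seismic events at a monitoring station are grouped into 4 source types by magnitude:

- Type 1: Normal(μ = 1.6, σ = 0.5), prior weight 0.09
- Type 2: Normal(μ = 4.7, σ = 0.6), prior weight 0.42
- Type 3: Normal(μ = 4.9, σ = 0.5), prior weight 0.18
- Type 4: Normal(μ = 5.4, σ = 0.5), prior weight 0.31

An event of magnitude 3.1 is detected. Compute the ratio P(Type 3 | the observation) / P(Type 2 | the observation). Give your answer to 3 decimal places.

The posterior odds equal the prior odds times the likelihood ratio: (w_i/w_j)·(f_i(x)/f_j(x)).
Evaluate each component's likelihood at the observed value:
  f_1 = (1/(0.5·√(2π)))·exp(−(3.1−1.6)²/(2·0.5²)) = 0.797885·exp(-4.50000) = 0.0088637
  f_2 = (1/(0.6·√(2π)))·exp(−(3.1−4.7)²/(2·0.6²)) = 0.664904·exp(-3.55556) = 0.0189933
  f_3 = (1/(0.5·√(2π)))·exp(−(3.1−4.9)²/(2·0.5²)) = 0.797885·exp(-6.48000) = 0.0012238
  f_4 = (1/(0.5·√(2π)))·exp(−(3.1−5.4)²/(2·0.5²)) = 0.797885·exp(-10.58000) = 2.02817e-05
Odds = (0.18/0.42) × (0.0012238/0.0189933) = 0.428571 × 0.0644334 ≈ 0.028

0.028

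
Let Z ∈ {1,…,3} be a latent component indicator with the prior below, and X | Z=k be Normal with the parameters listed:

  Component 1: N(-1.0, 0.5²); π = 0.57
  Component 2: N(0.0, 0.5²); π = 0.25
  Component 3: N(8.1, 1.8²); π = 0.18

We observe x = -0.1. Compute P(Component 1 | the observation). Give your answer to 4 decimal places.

P(component k | x) = π_k·f_k(x) / marginal(x), where marginal(x) = Σ_j π_j·f_j(x).
Component likelihoods at x = -0.1:
  L_1 = (1/(0.5·√(2π)))·exp(−(-0.1−-1.0)²/(2·0.5²)) = 0.797885·exp(-1.62000) = 0.1579
  L_2 = (1/(0.5·√(2π)))·exp(−(-0.1−0.0)²/(2·0.5²)) = 0.797885·exp(-0.02000) = 0.782085
  L_3 = (1/(1.8·√(2π)))·exp(−(-0.1−8.1)²/(2·1.8²)) = 0.221635·exp(-10.37654) = 6.90497e-06
Weight by the priors:
  π_1·L_1 = 0.57 × 0.1579 = 0.0900032
  π_2·L_2 = 0.25 × 0.782085 = 0.195521
  π_3·L_3 = 0.18 × 6.90497e-06 = 1.2429e-06
Normaliser: 0.0900032 + 0.195521 + 1.2429e-06 = 0.285526
P(Component 1 | the observation) ≈ 0.3152

0.3152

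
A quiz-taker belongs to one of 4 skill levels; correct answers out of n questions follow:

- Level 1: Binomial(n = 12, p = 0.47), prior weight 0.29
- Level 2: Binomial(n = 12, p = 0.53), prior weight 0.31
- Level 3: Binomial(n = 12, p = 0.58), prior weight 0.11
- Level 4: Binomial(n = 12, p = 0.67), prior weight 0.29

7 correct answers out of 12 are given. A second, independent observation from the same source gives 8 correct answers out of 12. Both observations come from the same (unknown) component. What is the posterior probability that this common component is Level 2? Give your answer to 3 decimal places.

0.307

The responsibility of component k is π_k f_k(x) divided by Σ_j π_j f_j(x).
Since both observations come from the same component, the likelihood for component k is f_k(x₁)·f_k(x₂).
  p_1 = [0.167799] × [0.0930018] = 0.0156056
  p_2 = [0.213376] × [0.150385] = 0.0320885
  p_3 = [0.228543] × [0.197254] = 0.045081
  p_4 = [0.187853] × [0.238374] = 0.0447794
Prior × likelihood for each component:
  π_1·p_1 = 0.29 × 0.0156056 = 0.00452563
  π_2·p_2 = 0.31 × 0.0320885 = 0.00994743
  π_3·p_3 = 0.11 × 0.045081 = 0.00495891
  π_4·p_4 = 0.29 × 0.0447794 = 0.012986
Normaliser: 0.00452563 + 0.00994743 + 0.00495891 + 0.012986 = 0.032418
So the posterior for Level 2 is 0.00994743 / 0.032418 ≈ 0.307.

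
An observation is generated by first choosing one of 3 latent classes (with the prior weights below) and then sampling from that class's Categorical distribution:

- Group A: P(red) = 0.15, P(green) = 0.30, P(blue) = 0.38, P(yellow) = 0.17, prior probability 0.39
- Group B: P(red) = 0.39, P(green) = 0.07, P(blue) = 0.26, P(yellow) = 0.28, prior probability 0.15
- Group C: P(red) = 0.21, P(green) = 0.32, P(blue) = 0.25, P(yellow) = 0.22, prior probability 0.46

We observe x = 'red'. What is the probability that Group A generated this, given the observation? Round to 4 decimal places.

0.2739

Posterior ∝ prior × likelihood, so P(k | x) ∝ π_k f_k(x); normalise over all components.
Categorical probabilities:
  L_A = P(red | comp) = 0.15
  L_B = P(red | comp) = 0.39
  L_C = P(red | comp) = 0.21
Unnormalised posteriors:
  π_A·L_A = 0.39 × 0.15 = 0.0585
  π_B·L_B = 0.15 × 0.39 = 0.0585
  π_C·L_C = 0.46 × 0.21 = 0.0966
Sum: 0.0585 + 0.0585 + 0.0966 = 0.2136
Responsibility of Group A: 0.0585 / 0.2136 ≈ 0.2739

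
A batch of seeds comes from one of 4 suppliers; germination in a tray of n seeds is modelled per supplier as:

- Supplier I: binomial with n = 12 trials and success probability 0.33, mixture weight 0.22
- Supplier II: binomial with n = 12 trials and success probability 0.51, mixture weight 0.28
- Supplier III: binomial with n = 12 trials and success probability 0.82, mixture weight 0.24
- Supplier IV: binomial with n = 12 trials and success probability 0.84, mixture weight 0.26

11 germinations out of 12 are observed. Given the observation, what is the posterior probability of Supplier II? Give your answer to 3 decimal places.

0.008

By Bayes' theorem, P(k | x) = w_k f_k(x) / Σ_j w_j f_j(x).
Binomial probabilities:
  L_I = 4.06359e-05
  L_II = 0.00356984
  L_III = 0.243448
  L_IV = 0.282081
Unnormalised posteriors:
  w_I·L_I = 0.22 × 4.06359e-05 = 8.93989e-06
  w_II·L_II = 0.28 × 0.00356984 = 0.000999556
  w_III·L_III = 0.24 × 0.243448 = 0.0584275
  w_IV·L_IV = 0.26 × 0.282081 = 0.073341
Marginal: 8.93989e-06 + 0.000999556 + 0.0584275 + 0.073341 = 0.132777
P(Supplier II | data) ≈ 0.008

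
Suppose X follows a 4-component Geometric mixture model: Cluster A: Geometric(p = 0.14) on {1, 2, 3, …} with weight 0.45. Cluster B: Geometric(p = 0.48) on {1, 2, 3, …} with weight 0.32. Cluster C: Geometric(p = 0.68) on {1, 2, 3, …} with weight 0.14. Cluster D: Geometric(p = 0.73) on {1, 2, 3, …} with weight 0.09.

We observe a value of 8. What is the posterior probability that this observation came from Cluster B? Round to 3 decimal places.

P(component k | x) = π_k·f_k(x) / marginal(x), where marginal(x) = Σ_j π_j·f_j(x).
Geometric probabilities:
  f_A = 0.14·(1−0.14)^7 = 0.14·0.347928 = 0.0487099
  f_B = 0.48·(1−0.48)^7 = 0.48·0.0102807 = 0.00493474
  f_C = 0.68·(1−0.68)^7 = 0.68·0.000343597 = 0.000233646
  f_D = 0.73·(1−0.73)^7 = 0.73·0.000104604 = 7.63606e-05
Unnormalised posteriors:
  π_A·f_A = 0.45 × 0.0487099 = 0.0219195
  π_B·f_B = 0.32 × 0.00493474 = 0.00157912
  π_C·f_C = 0.14 × 0.000233646 = 3.27105e-05
  π_D·f_D = 0.09 × 7.63606e-05 = 6.87245e-06
Evidence: 0.0219195 + 0.00157912 + 3.27105e-05 + 6.87245e-06 = 0.0235382
So the posterior for Cluster B is 0.00157912 / 0.0235382 ≈ 0.067.

0.067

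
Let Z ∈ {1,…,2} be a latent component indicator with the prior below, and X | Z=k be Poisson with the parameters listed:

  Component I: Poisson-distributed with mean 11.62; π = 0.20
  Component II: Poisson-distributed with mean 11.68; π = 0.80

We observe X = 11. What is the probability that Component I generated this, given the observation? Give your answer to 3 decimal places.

0.201

P(component k | x) = π_k·f_k(x) / marginal(x), where marginal(x) = Σ_j π_j·f_j(x).
Component likelihoods at x = 11:
  L_I = 0.117384
  L_II = 0.116992
Multiply by the mixture weights:
  π_I·L_I = 0.20 × 0.117384 = 0.0234768
  π_II·L_II = 0.80 × 0.116992 = 0.0935936
Normaliser: 0.0234768 + 0.0935936 = 0.11707
P(Component I | data) ≈ 0.201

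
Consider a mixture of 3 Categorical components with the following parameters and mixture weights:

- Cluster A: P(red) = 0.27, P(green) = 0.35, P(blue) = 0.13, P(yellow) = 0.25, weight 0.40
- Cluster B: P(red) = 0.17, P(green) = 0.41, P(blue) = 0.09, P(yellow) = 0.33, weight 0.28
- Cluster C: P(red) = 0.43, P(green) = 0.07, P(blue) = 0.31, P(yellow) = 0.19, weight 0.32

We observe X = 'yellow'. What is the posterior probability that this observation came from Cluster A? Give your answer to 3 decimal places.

0.395

Apply Bayes' rule: the posterior for each component is proportional to its prior times its likelihood at x.
Evaluate each component's likelihood at the observed value:
  L_A = P(yellow | comp) = 0.25
  L_B = P(yellow | comp) = 0.33
  L_C = P(yellow | comp) = 0.19
Prior × likelihood for each component:
  w_A·L_A = 0.40 × 0.25 = 0.1
  w_B·L_B = 0.28 × 0.33 = 0.0924
  w_C·L_C = 0.32 × 0.19 = 0.0608
Evidence: 0.1 + 0.0924 + 0.0608 = 0.2532
Responsibility of Cluster A: 0.1 / 0.2532 ≈ 0.395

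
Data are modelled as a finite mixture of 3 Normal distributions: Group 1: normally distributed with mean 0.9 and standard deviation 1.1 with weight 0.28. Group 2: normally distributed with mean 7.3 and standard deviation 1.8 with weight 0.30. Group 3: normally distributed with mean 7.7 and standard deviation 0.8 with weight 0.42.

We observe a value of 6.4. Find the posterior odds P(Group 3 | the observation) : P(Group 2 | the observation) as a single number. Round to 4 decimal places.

0.9532

The posterior odds equal the prior odds times the likelihood ratio: (π_i/π_j)·(f_i(x)/f_j(x)).
Normal densities:
  L_1 = (1/(1.1·√(2π)))·exp(−(6.4−0.9)²/(2·1.1²)) = 0.362675·exp(-12.50000) = 1.35156e-06
  L_2 = (1/(1.8·√(2π)))·exp(−(6.4−7.3)²/(2·1.8²)) = 0.221635·exp(-0.12500) = 0.195592
  L_3 = (1/(0.8·√(2π)))·exp(−(6.4−7.7)²/(2·0.8²)) = 0.498678·exp(-1.32031) = 0.133173
Odds = (0.42/0.30) × (0.133173/0.195592) = 1.4 × 0.680871 ≈ 0.9532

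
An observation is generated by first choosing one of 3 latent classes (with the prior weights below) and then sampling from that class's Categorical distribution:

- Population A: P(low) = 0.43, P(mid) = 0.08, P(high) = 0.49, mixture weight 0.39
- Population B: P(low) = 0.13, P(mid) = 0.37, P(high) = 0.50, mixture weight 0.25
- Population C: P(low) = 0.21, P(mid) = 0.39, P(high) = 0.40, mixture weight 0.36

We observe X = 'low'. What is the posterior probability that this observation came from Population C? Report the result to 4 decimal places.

0.2741

Posterior ∝ prior × likelihood, so P(k | x) ∝ P(Z=k) f_k(x); normalise over all components.
Categorical probabilities:
  p_A = P(low | comp) = 0.43
  p_B = P(low | comp) = 0.13
  p_C = P(low | comp) = 0.21
Weight by the priors:
  P(Z=A)·p_A = 0.39 × 0.43 = 0.1677
  P(Z=B)·p_B = 0.25 × 0.13 = 0.0325
  P(Z=C)·p_C = 0.36 × 0.21 = 0.0756
Normaliser: 0.1677 + 0.0325 + 0.0756 = 0.2758
So the posterior for Population C is 0.0756 / 0.2758 ≈ 0.2741.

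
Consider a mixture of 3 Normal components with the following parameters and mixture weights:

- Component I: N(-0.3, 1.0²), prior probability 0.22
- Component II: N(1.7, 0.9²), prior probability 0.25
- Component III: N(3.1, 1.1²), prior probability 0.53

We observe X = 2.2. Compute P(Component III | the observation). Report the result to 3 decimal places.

The responsibility of component k is w_k f_k(x) divided by Σ_j w_j f_j(x).
Normal densities:
  p_I = (1/(1.0·√(2π)))·exp(−(2.2−-0.3)²/(2·1.0²)) = 0.398942·exp(-3.12500) = 0.0175283
  p_II = (1/(0.9·√(2π)))·exp(−(2.2−1.7)²/(2·0.9²)) = 0.443269·exp(-0.15432) = 0.37988
  p_III = (1/(1.1·√(2π)))·exp(−(2.2−3.1)²/(2·1.1²)) = 0.362675·exp(-0.33471) = 0.25951
Prior × likelihood for each component:
  w_I·p_I = 0.22 × 0.0175283 = 0.00385623
  w_II·p_II = 0.25 × 0.37988 = 0.0949701
  w_III·p_III = 0.53 × 0.25951 = 0.13754
Normaliser: 0.00385623 + 0.0949701 + 0.13754 = 0.236367
P(Component III | 2.2) = 0.13754 / 0.236367 ≈ 0.582

0.582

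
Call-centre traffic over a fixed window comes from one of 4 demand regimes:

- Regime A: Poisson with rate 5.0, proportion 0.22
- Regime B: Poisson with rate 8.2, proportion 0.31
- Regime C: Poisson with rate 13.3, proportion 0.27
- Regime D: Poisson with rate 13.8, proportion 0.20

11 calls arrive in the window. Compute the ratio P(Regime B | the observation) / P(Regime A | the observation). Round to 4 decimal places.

Posterior odds = (w_i f_i(x)) / (w_j f_j(x)); the normalising sum cancels.
Evaluate each component's likelihood at the observed value:
  f_A = e^(−5.0)·5.0^11/11! = 0.00824218
  f_B = e^(−8.2)·8.2^11/11! = 0.07755
  f_C = e^(−13.3)·13.3^11/11! = 0.0966264
  f_D = e^(−13.8)·13.8^11/11! = 0.0879529
0.0240405 / 0.00181328 ≈ 13.2580

13.2580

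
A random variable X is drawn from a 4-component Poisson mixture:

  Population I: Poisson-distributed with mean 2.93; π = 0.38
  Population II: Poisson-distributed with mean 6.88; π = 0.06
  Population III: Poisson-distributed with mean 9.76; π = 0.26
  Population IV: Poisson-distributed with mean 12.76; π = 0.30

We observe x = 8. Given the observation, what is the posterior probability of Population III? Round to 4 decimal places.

By Bayes' theorem, P(k | x) = π_k f_k(x) / Σ_j π_j f_j(x).
Evaluate each component's likelihood at the observed value:
  L_I = 0.00719346
  L_II = 0.128009
  L_III = 0.117859
  L_IV = 0.0500826
Prior × likelihood for each component:
  π_I·L_I = 0.38 × 0.00719346 = 0.00273351
  π_II·L_II = 0.06 × 0.128009 = 0.00768055
  π_III·L_III = 0.26 × 0.117859 = 0.0306434
  π_IV·L_IV = 0.30 × 0.0500826 = 0.0150248
Denominator: 0.00273351 + 0.00768055 + 0.0306434 + 0.0150248 = 0.0560823
P(Population III | the observation) ≈ 0.5464

0.5464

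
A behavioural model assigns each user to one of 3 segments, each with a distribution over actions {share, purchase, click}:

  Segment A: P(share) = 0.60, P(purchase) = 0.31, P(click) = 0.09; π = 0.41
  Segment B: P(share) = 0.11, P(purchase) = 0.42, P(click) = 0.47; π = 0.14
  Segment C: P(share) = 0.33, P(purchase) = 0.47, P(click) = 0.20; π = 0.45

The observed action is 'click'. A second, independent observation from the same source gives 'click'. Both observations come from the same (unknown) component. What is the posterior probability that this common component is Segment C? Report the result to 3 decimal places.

Posterior ∝ prior × likelihood, so P(k | x) ∝ π_k f_k(x); normalise over all components.
Since both observations come from the same component, the likelihood for component k is f_k(x₁)·f_k(x₂).
  p_A = [0.09] × [0.09] = 0.0081
  p_B = [0.47] × [0.47] = 0.2209
  p_C = [0.2] × [0.2] = 0.04
Prior × likelihood for each component:
  π_A·p_A = 0.41 × 0.0081 = 0.003321
  π_B·p_B = 0.14 × 0.2209 = 0.030926
  π_C·p_C = 0.45 × 0.04 = 0.018
Sum: 0.003321 + 0.030926 + 0.018 = 0.052247
P(Segment C | data) ≈ 0.345

0.345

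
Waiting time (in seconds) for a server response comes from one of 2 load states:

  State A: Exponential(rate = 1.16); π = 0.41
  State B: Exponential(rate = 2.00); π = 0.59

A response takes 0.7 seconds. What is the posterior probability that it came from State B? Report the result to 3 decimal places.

0.579

Posterior ∝ prior × likelihood, so P(k | x) ∝ w_k f_k(x); normalise over all components.
Exponential densities:
  p_A = 1.16·e^(−1.16·0.7) = 1.16·e^(−0.8120) = 0.515004
  p_B = 2.00·e^(−2.00·0.7) = 2.00·e^(−1.4000) = 0.493194
Unnormalised posteriors:
  w_A·p_A = 0.41 × 0.515004 = 0.211152
  w_B·p_B = 0.59 × 0.493194 = 0.290984
Marginal: 0.211152 + 0.290984 = 0.502136
P(State B | data) = 0.290984 / 0.502136 ≈ 0.579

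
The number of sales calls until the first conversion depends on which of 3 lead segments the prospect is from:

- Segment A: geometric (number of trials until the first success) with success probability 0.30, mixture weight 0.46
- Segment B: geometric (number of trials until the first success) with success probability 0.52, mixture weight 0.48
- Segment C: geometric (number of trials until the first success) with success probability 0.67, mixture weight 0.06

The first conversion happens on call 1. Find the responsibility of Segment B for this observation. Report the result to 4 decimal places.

Posterior ∝ prior × likelihood, so P(k | x) ∝ P(Z=k) f_k(x); normalise over all components.
Evaluate each component's likelihood at the observed value:
  f_A = 0.30·(1−0.30)^0 = 0.30·1 = 0.3
  f_B = 0.52·(1−0.52)^0 = 0.52·1 = 0.52
  f_C = 0.67·(1−0.67)^0 = 0.67·1 = 0.67
Unnormalised posteriors:
  P(Z=A)·f_A = 0.46 × 0.3 = 0.138
  P(Z=B)·f_B = 0.48 × 0.52 = 0.2496
  P(Z=C)·f_C = 0.06 × 0.67 = 0.0402
Normaliser: 0.138 + 0.2496 + 0.0402 = 0.4278
P(Segment B | 1) ≈ 0.5835

0.5835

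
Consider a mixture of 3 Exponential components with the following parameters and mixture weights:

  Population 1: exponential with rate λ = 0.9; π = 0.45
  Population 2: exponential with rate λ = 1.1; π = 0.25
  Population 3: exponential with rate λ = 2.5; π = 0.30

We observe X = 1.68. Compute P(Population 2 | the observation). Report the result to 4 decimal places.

P(component k | x) = π_k·f_k(x) / marginal(x), where marginal(x) = Σ_j π_j·f_j(x).
Evaluate each component's likelihood at the observed value:
  f_1 = 0.9·e^(−0.9·1.68) = 0.9·e^(−1.5120) = 0.198422
  f_2 = 1.1·e^(−1.1·1.68) = 1.1·e^(−1.8480) = 0.173307
  f_3 = 2.5·e^(−2.5·1.68) = 2.5·e^(−4.2000) = 0.0374889
Multiply by the mixture weights:
  π_1·f_1 = 0.45 × 0.198422 = 0.0892898
  π_2·f_2 = 0.25 × 0.173307 = 0.0433268
  π_3·f_3 = 0.30 × 0.0374889 = 0.0112467
Marginal: 0.0892898 + 0.0433268 + 0.0112467 = 0.143863
So the posterior for Population 2 is 0.0433268 / 0.143863 ≈ 0.3012.

0.3012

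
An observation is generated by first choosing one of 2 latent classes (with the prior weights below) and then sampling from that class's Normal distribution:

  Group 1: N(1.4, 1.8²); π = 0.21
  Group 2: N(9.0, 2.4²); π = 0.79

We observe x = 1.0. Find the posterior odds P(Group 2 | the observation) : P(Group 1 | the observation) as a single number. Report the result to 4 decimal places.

Posterior odds = (w_i f_i(x)) / (w_j f_j(x)); the normalising sum cancels.
Component likelihoods at x = 1.0:
  f_1 = (1/(1.8·√(2π)))·exp(−(1.0−1.4)²/(2·1.8²)) = 0.221635·exp(-0.02469) = 0.216229
  f_2 = (1/(2.4·√(2π)))·exp(−(1.0−9.0)²/(2·2.4²)) = 0.166226·exp(-5.55556) = 0.000642616
Odds = (0.79/0.21) × (0.000642616/0.216229) = 3.7619 × 0.00297192 ≈ 0.0112

0.0112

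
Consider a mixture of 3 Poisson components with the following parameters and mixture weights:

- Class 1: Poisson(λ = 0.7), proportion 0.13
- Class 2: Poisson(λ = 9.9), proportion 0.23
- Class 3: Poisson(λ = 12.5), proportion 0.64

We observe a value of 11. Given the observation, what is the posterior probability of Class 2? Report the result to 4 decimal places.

The responsibility of component k is w_k f_k(x) divided by Σ_j w_j f_j(x).
Poisson probabilities:
  f_1 = e^(−0.7)·0.7^11/11! = 2.4599e-10
  f_2 = e^(−9.9)·9.9^11/11! = 0.112542
  f_3 = e^(−12.5)·12.5^11/11! = 0.108686
Prior × likelihood for each component:
  w_1·f_1 = 0.13 × 2.4599e-10 = 3.19786e-11
  w_2·f_2 = 0.23 × 0.112542 = 0.0258847
  w_3·f_3 = 0.64 × 0.108686 = 0.069559
Normaliser: 3.19786e-11 + 0.0258847 + 0.069559 = 0.0954438
P(Class 2 | 11) ≈ 0.2712

0.2712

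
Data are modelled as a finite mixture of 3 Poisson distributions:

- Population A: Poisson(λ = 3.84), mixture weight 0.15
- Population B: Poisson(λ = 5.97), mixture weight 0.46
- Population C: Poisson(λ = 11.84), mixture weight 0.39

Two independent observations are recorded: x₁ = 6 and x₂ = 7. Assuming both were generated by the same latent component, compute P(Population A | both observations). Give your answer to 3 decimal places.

The responsibility of component k is π_k f_k(x) divided by Σ_j π_j f_j(x).
Since both observations come from the same component, the likelihood for component k is f_k(x₁)·f_k(x₂).
  f_A = [e^(−3.84)·3.84^6/6! = 0.0957115] × [0.0525046] = 0.00502529
  f_B = [e^(−5.97)·5.97^6/6! = 0.160611] × [0.136978] = 0.0220002
  f_C = [e^(−11.84)·11.84^6/6! = 0.0275887] × [0.0466643] = 0.00128741
Unnormalised posteriors:
  π_A·f_A = 0.15 × 0.00502529 = 0.000753794
  π_B·f_B = 0.46 × 0.0220002 = 0.0101201
  π_C·f_C = 0.39 × 0.00128741 = 0.000502089
Marginal: 0.000753794 + 0.0101201 + 0.000502089 = 0.011376
Responsibility of Population A: 0.000753794 / 0.011376 ≈ 0.066

0.066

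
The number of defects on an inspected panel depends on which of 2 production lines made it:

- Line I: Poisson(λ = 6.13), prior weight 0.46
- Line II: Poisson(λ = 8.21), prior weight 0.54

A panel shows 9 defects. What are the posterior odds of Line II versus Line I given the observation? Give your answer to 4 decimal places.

2.0335

The posterior odds equal the prior odds times the likelihood ratio: (w_i/w_j)·(f_i(x)/f_j(x)).
Component likelihoods at x = 9 defects:
  p_I = e^(−6.13)·6.13^9/9! = 0.0733088
  p_II = e^(−8.21)·8.21^9/9! = 0.126989
Odds = (0.54/0.46) × (0.126989/0.0733088) = 1.17391 × 1.73225 ≈ 2.0335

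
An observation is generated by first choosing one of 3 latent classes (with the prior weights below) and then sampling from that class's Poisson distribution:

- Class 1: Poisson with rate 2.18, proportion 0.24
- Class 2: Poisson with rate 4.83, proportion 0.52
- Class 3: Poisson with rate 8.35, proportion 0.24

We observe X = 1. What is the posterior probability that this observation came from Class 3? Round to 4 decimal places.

0.0059

P(component k | x) = P(Z=k)·f_k(x) / marginal(x), where marginal(x) = Σ_j P(Z=j)·f_j(x).
Component likelihoods at x = 1:
  p_1 = e^(−2.18)·2.18^1/1! = 0.246431
  p_2 = e^(−4.83)·4.83^1/1! = 0.0385749
  p_3 = e^(−8.35)·8.35^1/1! = 0.00197391
Unnormalised posteriors:
  P(Z=1)·p_1 = 0.24 × 0.246431 = 0.0591433
  P(Z=2)·p_2 = 0.52 × 0.0385749 = 0.0200589
  P(Z=3)·p_3 = 0.24 × 0.00197391 = 0.000473739
Sum: 0.0591433 + 0.0200589 + 0.000473739 = 0.079676
So the posterior for Class 3 is 0.000473739 / 0.079676 ≈ 0.0059.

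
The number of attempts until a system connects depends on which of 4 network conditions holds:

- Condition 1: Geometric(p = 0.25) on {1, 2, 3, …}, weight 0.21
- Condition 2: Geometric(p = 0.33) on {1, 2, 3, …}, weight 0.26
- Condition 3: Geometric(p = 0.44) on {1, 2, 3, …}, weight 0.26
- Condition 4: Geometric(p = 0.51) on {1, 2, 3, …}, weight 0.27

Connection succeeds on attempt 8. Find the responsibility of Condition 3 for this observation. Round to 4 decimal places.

The responsibility of component k is w_k f_k(x) divided by Σ_j w_j f_j(x).
Component likelihoods at x = 8:
  p_1 = 0.033371
  p_2 = 0.0200003
  p_3 = 0.00759922
  p_4 = 0.00345894
Weight by the priors:
  w_1·p_1 = 0.21 × 0.033371 = 0.0070079
  w_2·p_2 = 0.26 × 0.0200003 = 0.00520009
  w_3·p_3 = 0.26 × 0.00759922 = 0.0019758
  w_4·p_4 = 0.27 × 0.00345894 = 0.000933913
Normaliser: 0.0070079 + 0.00520009 + 0.0019758 + 0.000933913 = 0.0151177
P(Condition 3 | the observation) ≈ 0.1307

0.1307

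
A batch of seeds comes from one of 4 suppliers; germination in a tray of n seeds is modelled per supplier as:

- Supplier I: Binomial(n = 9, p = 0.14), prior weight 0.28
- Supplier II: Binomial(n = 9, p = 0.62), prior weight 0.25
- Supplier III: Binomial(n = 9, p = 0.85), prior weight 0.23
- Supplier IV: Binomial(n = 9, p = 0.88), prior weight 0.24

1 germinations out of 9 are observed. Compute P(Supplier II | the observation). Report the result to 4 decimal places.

The responsibility of component k is π_k f_k(x) divided by Σ_j π_j f_j(x).
Binomial probabilities:
  p_I = C(9,1)·0.14^1·0.86^8 = 9·0.14·0.299218 = 0.377015
  p_II = C(9,1)·0.62^1·0.38^8 = 9·0.62·0.000434779 = 0.00242607
  p_III = C(9,1)·0.85^1·0.15^8 = 9·0.85·2.56289e-07 = 1.96061e-06
  p_IV = C(9,1)·0.88^1·0.12^8 = 9·0.88·4.29982e-08 = 3.40546e-07
Unnormalised posteriors:
  π_I·p_I = 0.28 × 0.377015 = 0.105564
  π_II·p_II = 0.25 × 0.00242607 = 0.000606517
  π_III·p_III = 0.23 × 1.96061e-06 = 4.50941e-07
  π_IV·p_IV = 0.24 × 3.40546e-07 = 8.17309e-08
Normaliser: 0.105564 + 0.000606517 + 4.50941e-07 + 8.17309e-08 = 0.106171
So the posterior for Supplier II is 0.000606517 / 0.106171 ≈ 0.0057.

0.0057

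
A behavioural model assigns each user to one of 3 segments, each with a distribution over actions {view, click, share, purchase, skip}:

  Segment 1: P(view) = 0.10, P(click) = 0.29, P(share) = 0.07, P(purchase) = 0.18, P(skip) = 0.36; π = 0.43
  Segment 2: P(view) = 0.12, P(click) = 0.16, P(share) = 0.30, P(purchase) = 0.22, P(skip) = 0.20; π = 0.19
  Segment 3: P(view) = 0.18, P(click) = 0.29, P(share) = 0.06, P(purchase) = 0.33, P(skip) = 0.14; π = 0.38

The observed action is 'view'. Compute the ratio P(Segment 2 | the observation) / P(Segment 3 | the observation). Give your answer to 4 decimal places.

0.3333

Only the two components matter; the odds are (π_i f_i(x)) / (π_j f_j(x)).
Categorical probabilities:
  p_1 = P(view | comp) = 0.10
  p_2 = P(view | comp) = 0.12
  p_3 = P(view | comp) = 0.18
Odds = (0.19/0.38) × (0.12/0.18) = 0.5 × 0.666667 ≈ 0.3333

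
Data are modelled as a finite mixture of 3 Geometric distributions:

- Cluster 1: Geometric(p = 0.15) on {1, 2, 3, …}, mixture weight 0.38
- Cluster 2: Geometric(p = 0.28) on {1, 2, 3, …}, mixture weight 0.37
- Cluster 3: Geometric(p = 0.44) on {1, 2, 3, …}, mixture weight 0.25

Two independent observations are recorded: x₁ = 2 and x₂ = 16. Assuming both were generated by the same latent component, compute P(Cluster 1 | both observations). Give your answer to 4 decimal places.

0.8029

By Bayes' theorem, P(k | x) = w_k f_k(x) / Σ_j w_j f_j(x).
Since both observations come from the same component, the likelihood for component k is f_k(x₁)·f_k(x₂).
  p_1 = [0.15·(1−0.15)^1 = 0.15·0.85 = 0.1275] × [0.0131031] = 0.00167065
  p_2 = [0.28·(1−0.28)^1 = 0.28·0.72 = 0.2016] × [0.00202836] = 0.000408918
  p_3 = [0.44·(1−0.44)^1 = 0.44·0.56 = 0.2464] × [7.34976e-05] = 1.81098e-05
Weight by the priors:
  w_1·p_1 = 0.38 × 0.00167065 = 0.000634847
  w_2·p_2 = 0.37 × 0.000408918 = 0.0001513
  w_3·p_3 = 0.25 × 1.81098e-05 = 4.52745e-06
Normaliser: 0.000634847 + 0.0001513 + 4.52745e-06 = 0.000790674
P(Cluster 1 | data) ≈ 0.8029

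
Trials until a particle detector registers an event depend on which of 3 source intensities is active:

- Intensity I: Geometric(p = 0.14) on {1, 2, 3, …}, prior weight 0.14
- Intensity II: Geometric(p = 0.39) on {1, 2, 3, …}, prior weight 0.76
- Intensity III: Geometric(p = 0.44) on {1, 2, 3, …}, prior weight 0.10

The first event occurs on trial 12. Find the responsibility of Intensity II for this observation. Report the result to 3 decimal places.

0.253

P(component k | x) = π_k·f_k(x) / marginal(x), where marginal(x) = Σ_j π_j·f_j(x).
Component likelihoods at x = 12:
  f_I = 0.0266447
  f_II = 0.00169704
  f_III = 0.000747345
Weight by the priors:
  π_I·f_I = 0.14 × 0.0266447 = 0.00373026
  π_II·f_II = 0.76 × 0.00169704 = 0.00128975
  π_III·f_III = 0.10 × 0.000747345 = 7.47345e-05
Evidence: 0.00373026 + 0.00128975 + 7.47345e-05 = 0.00509475
So the posterior for Intensity II is 0.00128975 / 0.00509475 ≈ 0.253.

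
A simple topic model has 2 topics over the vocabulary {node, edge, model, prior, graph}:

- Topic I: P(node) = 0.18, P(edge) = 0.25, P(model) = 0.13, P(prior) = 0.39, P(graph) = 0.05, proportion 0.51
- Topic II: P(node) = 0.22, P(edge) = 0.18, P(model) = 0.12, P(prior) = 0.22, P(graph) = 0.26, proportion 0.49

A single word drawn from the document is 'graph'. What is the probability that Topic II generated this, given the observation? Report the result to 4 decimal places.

0.8332

Apply Bayes' rule: the posterior for each component is proportional to its prior times its likelihood at x.
Evaluate each component's likelihood at the observed value:
  f_I = 0.05
  f_II = 0.26
Unnormalised posteriors:
  P(Z=I)·f_I = 0.51 × 0.05 = 0.0255
  P(Z=II)·f_II = 0.49 × 0.26 = 0.1274
Marginal: 0.0255 + 0.1274 = 0.1529
Responsibility of Topic II: 0.1274 / 0.1529 ≈ 0.8332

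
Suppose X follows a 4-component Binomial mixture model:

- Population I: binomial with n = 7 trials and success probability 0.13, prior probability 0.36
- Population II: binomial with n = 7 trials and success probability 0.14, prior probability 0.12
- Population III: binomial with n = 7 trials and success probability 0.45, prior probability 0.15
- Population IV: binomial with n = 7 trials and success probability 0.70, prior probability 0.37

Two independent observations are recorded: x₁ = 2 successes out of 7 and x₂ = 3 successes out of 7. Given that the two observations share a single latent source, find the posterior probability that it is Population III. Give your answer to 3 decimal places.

0.655

P(component k | x) = π_k·f_k(x) / marginal(x), where marginal(x) = Σ_j π_j·f_j(x).
Since both observations come from the same component, the likelihood for component k is f_k(x₁)·f_k(x₂).
  f_I = [0.17689] × [0.044053] = 0.00779251
  f_II = [0.193628] × [0.0525347] = 0.0101722
  f_III = [0.214022] × [0.291848] = 0.0624617
  f_IV = [0.0250047] × [0.0972405] = 0.00243147
Multiply by the mixture weights:
  π_I·f_I = 0.36 × 0.00779251 = 0.0028053
  π_II·f_II = 0.12 × 0.0101722 = 0.00122066
  π_III·f_III = 0.15 × 0.0624617 = 0.00936926
  π_IV·f_IV = 0.37 × 0.00243147 = 0.000899644
Denominator: 0.0028053 + 0.00122066 + 0.00936926 + 0.000899644 = 0.0142949
P(Population III | x₁, x₂) = 0.00936926 / 0.0142949 ≈ 0.655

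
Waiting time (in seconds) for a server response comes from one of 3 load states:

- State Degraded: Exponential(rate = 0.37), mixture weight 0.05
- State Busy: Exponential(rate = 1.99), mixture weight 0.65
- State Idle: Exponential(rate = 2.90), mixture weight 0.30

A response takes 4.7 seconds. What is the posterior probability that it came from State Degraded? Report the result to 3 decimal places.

The responsibility of component k is w_k f_k(x) divided by Σ_j w_j f_j(x).
Exponential densities:
  L_Degraded = 0.0650075
  L_Busy = 0.000172543
  L_Idle = 3.49112e-06
Unnormalised posteriors:
  w_Degraded·L_Degraded = 0.05 × 0.0650075 = 0.00325038
  w_Busy·L_Busy = 0.65 × 0.000172543 = 0.000112153
  w_Idle·L_Idle = 0.30 × 3.49112e-06 = 1.04733e-06
Evidence: 0.00325038 + 0.000112153 + 1.04733e-06 = 0.00336358
So the posterior for State Degraded is 0.00325038 / 0.00336358 ≈ 0.966.

0.966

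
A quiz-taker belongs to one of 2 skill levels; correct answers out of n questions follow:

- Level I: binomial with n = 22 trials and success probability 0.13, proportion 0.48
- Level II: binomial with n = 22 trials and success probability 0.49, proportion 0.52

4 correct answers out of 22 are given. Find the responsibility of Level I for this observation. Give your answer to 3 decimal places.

0.986

By Bayes' theorem, P(k | x) = π_k f_k(x) / Σ_j π_j f_j(x).
Evaluate each component's likelihood at the observed value:
  p_I = 0.170347
  p_II = 0.00229753
Weight by the priors:
  π_I·p_I = 0.48 × 0.170347 = 0.0817665
  π_II·p_II = 0.52 × 0.00229753 = 0.00119472
Evidence: 0.0817665 + 0.00119472 = 0.0829612
P(Level I | data) = 0.0817665 / 0.0829612 ≈ 0.986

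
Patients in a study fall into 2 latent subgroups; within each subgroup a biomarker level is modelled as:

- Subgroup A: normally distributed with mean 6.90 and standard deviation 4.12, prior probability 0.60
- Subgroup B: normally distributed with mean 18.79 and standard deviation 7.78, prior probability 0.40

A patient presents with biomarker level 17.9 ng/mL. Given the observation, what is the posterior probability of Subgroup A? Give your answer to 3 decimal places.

0.075

The responsibility of component k is π_k f_k(x) divided by Σ_j π_j f_j(x).
Normal densities:
  p_A = 0.00274223
  p_B = 0.0509435
Unnormalised posteriors:
  π_A·p_A = 0.60 × 0.00274223 = 0.00164534
  π_B·p_B = 0.40 × 0.0509435 = 0.0203774
Evidence: 0.00164534 + 0.0203774 = 0.0220227
Responsibility of Subgroup A: 0.00164534 / 0.0220227 ≈ 0.075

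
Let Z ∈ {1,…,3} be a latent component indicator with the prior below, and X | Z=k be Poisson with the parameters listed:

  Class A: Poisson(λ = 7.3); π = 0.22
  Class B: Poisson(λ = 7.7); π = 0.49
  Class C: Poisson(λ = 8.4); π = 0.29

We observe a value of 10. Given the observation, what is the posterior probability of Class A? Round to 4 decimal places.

P(component k | x) = P(Z=k)·f_k(x) / marginal(x), where marginal(x) = Σ_j P(Z=j)·f_j(x).
Evaluate each component's likelihood at the observed value:
  p_A = e^(−7.3)·7.3^10/10! = 0.0800048
  p_B = e^(−7.7)·7.7^10/10! = 0.0914275
  p_C = e^(−8.4)·8.4^10/10! = 0.108382
Unnormalised posteriors:
  P(Z=A)·p_A = 0.22 × 0.0800048 = 0.017601
  P(Z=B)·p_B = 0.49 × 0.0914275 = 0.0447995
  P(Z=C)·p_C = 0.29 × 0.108382 = 0.0314307
Denominator: 0.017601 + 0.0447995 + 0.0314307 = 0.0938312
So the posterior for Class A is 0.017601 / 0.0938312 ≈ 0.1876.

0.1876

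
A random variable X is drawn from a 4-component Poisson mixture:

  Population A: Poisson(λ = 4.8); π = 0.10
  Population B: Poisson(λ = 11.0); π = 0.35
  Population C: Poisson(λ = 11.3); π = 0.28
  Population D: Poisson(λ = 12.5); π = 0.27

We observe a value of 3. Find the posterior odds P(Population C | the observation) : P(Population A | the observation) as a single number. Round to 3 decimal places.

The posterior odds equal the prior odds times the likelihood ratio: (π_i/π_j)·(f_i(x)/f_j(x)).
Component likelihoods at x = 3:
  L_A = e^(−4.8)·4.8^3/3! = 0.151691
  L_B = e^(−11.0)·11.0^3/3! = 0.00370499
  L_C = e^(−11.3)·11.3^3/3! = 0.00297548
  L_D = e^(−12.5)·12.5^3/3! = 0.0012131
0.000833133 / 0.0151691 ≈ 0.055

0.055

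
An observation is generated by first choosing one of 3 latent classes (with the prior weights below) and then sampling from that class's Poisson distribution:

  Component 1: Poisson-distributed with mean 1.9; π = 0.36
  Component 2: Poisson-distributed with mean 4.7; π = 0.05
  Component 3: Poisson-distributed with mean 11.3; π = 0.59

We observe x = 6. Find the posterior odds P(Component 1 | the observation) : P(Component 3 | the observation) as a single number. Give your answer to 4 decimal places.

0.1667

The posterior odds equal the prior odds times the likelihood ratio: (w_i/w_j)·(f_i(x)/f_j(x)).
Poisson probabilities:
  p_1 = e^(−1.9)·1.9^6/6! = 0.00977304
  p_2 = e^(−4.7)·4.7^6/6! = 0.136167
  p_3 = e^(−11.3)·11.3^6/6! = 0.0357775
0.00351829 / 0.0211088 ≈ 0.1667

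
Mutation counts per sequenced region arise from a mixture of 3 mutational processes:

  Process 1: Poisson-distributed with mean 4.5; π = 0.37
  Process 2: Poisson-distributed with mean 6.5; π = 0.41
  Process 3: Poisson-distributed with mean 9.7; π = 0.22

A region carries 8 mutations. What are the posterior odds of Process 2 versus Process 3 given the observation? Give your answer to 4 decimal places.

1.8588

Only the two components matter; the odds are (π_i f_i(x)) / (π_j f_j(x)).
Evaluate each component's likelihood at the observed value:
  f_1 = 0.0463292
  f_2 = 0.118815
  f_3 = 0.119123
Odds = (0.41/0.22) × (0.118815/0.119123) = 1.86364 × 0.997414 ≈ 1.8588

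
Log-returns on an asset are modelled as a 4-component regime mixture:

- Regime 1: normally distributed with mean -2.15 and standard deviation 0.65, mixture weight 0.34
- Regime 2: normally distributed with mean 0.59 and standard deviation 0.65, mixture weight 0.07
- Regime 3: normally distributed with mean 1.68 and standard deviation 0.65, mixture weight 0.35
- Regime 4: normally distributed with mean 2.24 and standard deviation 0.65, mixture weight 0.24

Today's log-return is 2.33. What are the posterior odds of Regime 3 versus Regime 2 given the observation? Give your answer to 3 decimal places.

109.114

Since P(k|x) ∝ π_k f_k(x), the posterior odds are π_i f_i(x) / (π_j f_j(x)).
Component likelihoods at x = 2.33:
  p_1 = (1/(0.65·√(2π)))·exp(−(2.33−-2.15)²/(2·0.65²)) = 0.613757·exp(-23.75195) = 2.9693e-11
  p_2 = (1/(0.65·√(2π)))·exp(−(2.33−0.59)²/(2·0.65²)) = 0.613757·exp(-3.58296) = 0.0170584
  p_3 = (1/(0.65·√(2π)))·exp(−(2.33−1.68)²/(2·0.65²)) = 0.613757·exp(-0.50000) = 0.372263
  p_4 = (1/(0.65·√(2π)))·exp(−(2.33−2.24)²/(2·0.65²)) = 0.613757·exp(-0.00959) = 0.607902
0.130292 / 0.00119409 ≈ 109.114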